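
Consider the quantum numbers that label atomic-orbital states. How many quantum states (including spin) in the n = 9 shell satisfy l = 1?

Orbitals with l = 1, by l: l=1 → 3.
Orbitals: 3. Each orbital carries two spin states, so 3 × 2 = 6 states.

6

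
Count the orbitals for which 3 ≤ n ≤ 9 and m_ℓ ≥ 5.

Work shell by shell — for each n, count the (ℓ, m_ℓ) pairs that satisfy m_ℓ ≥ 5:
n=6 → 1; n=7 → 3; n=8 → 6; n=9 → 10.
Total orbitals: 1 + 3 + 6 + 10 = 20.

20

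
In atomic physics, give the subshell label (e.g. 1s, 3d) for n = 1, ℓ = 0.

1s

ℓ = 0 corresponds to the letter 's', so the subshell is 1s.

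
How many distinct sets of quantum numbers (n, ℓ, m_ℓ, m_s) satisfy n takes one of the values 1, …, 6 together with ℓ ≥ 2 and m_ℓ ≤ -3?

20

Go shell by shell, enumerating (ℓ, m_ℓ) with ℓ ≥ 2 and m_ℓ ≤ -3:
n=4 → 1; n=5 → 3; n=6 → 6.
Orbitals: 1 + 3 + 6 = 10. Including both spin states (m_s = ±1/2) gives 2 × 10 = 20 states.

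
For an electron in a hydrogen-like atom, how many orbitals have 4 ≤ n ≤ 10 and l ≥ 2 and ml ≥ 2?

119

Treat each shell separately and count matching orbitals:
n=4 → 3; n=5 → 6; n=6 → 10; n=7 → 15; n=8 → 21; n=9 → 28; n=10 → 36.
Total orbitals: 3 + 6 + 10 + 15 + 21 + 28 + 36 = 119.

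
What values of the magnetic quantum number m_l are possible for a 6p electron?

-1, 0, 1

The 6p subshell has l = 1, and m_l takes every integer from −l to +l. With l = 1 that gives the 3 values -1, 0, 1.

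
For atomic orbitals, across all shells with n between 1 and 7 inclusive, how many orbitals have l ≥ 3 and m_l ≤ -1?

40

For each n in the range, tally the orbitals obeying l ≥ 3 and m_l ≤ -1:
n=4 → 3; n=5 → 7; n=6 → 12; n=7 → 18.
Total orbitals: 3 + 7 + 12 + 18 = 40.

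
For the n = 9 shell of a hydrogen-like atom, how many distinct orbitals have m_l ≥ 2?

28

The n = 9 shell has l = 0 through 8; check each.
Orbitals with m_l ≥ 2, by l: l=2 → 1; l=3 → 2; l=4 → 3; l=5 → 4; l=6 → 5; l=7 → 6; l=8 → 7.
Total orbitals: 1 + 2 + 3 + 4 + 5 + 6 + 7 = 28.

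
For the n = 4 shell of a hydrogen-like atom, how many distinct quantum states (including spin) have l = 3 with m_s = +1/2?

7

The n = 4 shell has l = 0 through 3; check each.
Contributions: l=3 → 7.
Orbitals: 7. With m_s fixed to a single value there is one state per orbital, giving 7 states.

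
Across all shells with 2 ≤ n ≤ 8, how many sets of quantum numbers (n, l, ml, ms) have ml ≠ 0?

Count contributing orbitals for each principal shell:
n=2 → 2; n=3 → 6; n=4 → 12; n=5 → 20; n=6 → 30; n=7 → 42; n=8 → 56.
Orbitals: 2 + 6 + 12 + 20 + 30 + 42 + 56 = 168. Including both spin states (ms = ±1/2) gives 2 × 168 = 336 states.

336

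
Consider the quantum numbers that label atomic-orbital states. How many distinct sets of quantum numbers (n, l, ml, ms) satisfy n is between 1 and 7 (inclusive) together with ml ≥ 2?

Go shell by shell, enumerating (l, ml) with ml ≥ 2:
n=3 → 1; n=4 → 3; n=5 → 6; n=6 → 10; n=7 → 15.
Orbitals: 1 + 3 + 6 + 10 + 15 = 35. Including both spin states (ms = ±1/2) gives 2 × 35 = 70 states.

70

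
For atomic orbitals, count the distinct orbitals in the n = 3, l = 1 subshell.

A subshell has 2l+1 orbitals; with l = 1, that's 3.

3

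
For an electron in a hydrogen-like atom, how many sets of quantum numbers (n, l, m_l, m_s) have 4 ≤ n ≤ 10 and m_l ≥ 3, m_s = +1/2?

Count contributing orbitals for each principal shell:
n=4 → 1; n=5 → 3; n=6 → 6; n=7 → 10; n=8 → 15; n=9 → 21; n=10 → 28.
Orbitals: 1 + 3 + 6 + 10 + 15 + 21 + 28 = 84. With m_s fixed to +1/2 there is one state per orbital, so 84 states.

84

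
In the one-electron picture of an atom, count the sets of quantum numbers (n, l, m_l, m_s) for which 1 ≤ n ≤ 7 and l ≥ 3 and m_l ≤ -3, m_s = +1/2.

Work shell by shell — for each n, count the (l, m_l) pairs that satisfy l ≥ 3 and m_l ≤ -3:
n=4 → 1; n=5 → 3; n=6 → 6; n=7 → 10.
Orbitals: 1 + 3 + 6 + 10 = 20. With m_s fixed to +1/2 there is one state per orbital, so 20 states.

20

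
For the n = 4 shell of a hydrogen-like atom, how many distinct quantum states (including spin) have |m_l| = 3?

For n = 4, l ranges over 0 … 3.
Orbitals with |m_l| = 3, by l: l=3 → 2.
Orbitals: 2. Each orbital carries two spin states, so 2 × 2 = 4 states.

4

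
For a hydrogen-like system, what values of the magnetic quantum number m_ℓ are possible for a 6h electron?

The 6h subshell has ℓ = 5, and m_ℓ takes every integer from −ℓ to +ℓ. With ℓ = 5 that gives the 11 values -5, -4, -3, -2, -1, 0, 1, 2, 3, 4, 5.

-5, -4, -3, -2, -1, 0, 1, 2, 3, 4, 5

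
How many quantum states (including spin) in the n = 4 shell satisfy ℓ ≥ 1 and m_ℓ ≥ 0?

With n = 4 the allowed ℓ are 0, 1, …, 3.
The (ℓ, m_ℓ) pairs meeting ℓ ≥ 1 and m_ℓ ≥ 0 give: ℓ=1 → 2; ℓ=2 → 3; ℓ=3 → 4.
Orbitals: 2 + 3 + 4 = 9. Each orbital carries two spin states, so 9 × 2 = 18 states.

18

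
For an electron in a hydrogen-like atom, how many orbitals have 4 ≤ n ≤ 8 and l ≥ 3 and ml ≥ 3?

35

Treat each shell separately and count matching orbitals:
n=4 → 1; n=5 → 3; n=6 → 6; n=7 → 10; n=8 → 15.
Total orbitals: 1 + 3 + 6 + 10 + 15 = 35.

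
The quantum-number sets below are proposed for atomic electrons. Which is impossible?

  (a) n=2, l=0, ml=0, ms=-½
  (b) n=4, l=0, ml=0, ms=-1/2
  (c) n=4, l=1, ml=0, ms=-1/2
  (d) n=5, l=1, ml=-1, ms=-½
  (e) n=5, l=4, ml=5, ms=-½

(e)

(e) has |ml| = 5 > l = 4, violating −l ≤ ml ≤ l.
The remaining sets (a), (b), (c), (d) satisfy all four rules.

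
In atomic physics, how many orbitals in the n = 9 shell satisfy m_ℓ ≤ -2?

28

The n = 9 shell has ℓ = 0 through 8; check each.
Orbitals with m_ℓ ≤ -2, by ℓ: ℓ=2 → 1; ℓ=3 → 2; ℓ=4 → 3; ℓ=5 → 4; ℓ=6 → 5; ℓ=7 → 6; ℓ=8 → 7.
Total orbitals: 1 + 2 + 3 + 4 + 5 + 6 + 7 = 28.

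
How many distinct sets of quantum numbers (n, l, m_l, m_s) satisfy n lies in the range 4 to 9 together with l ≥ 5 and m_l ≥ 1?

For each n in the range, tally the orbitals obeying l ≥ 5 and m_l ≥ 1:
n=6 → 5; n=7 → 11; n=8 → 18; n=9 → 26.
Orbitals: 5 + 11 + 18 + 26 = 60. Including both spin states (m_s = ±1/2) gives 2 × 60 = 120 states.

120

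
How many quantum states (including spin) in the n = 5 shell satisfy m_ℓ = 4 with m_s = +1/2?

1

For n = 5, ℓ ranges over 0 … 4.
Contributions: ℓ=4 → 1.
Orbitals: 1. With m_s fixed to a single value there is one state per orbital, giving 1 state.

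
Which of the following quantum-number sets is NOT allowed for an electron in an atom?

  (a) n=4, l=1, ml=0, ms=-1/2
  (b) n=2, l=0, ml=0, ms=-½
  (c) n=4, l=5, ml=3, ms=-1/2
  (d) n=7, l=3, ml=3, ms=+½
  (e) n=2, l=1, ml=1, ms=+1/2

(c) has l = 5 ≥ n = 4, violating 0 ≤ l ≤ n−1.
The remaining sets (a), (b), (d), (e) satisfy all four rules.

(c)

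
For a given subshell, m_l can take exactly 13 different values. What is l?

m_l ranges over 2l+1 integers, so 2l+1 = 13 ⇒ l = 6.

l = 6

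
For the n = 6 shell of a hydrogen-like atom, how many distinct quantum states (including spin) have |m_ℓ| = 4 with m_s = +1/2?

4

With n = 6 the allowed ℓ are 0, 1, …, 5.
Orbitals with |m_ℓ| = 4, by ℓ: ℓ=4 → 2; ℓ=5 → 2.
Orbitals: 2 + 2 = 4. With m_s fixed to a single value there is one state per orbital, giving 4 states.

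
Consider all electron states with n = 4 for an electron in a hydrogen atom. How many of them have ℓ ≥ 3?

14

The (ℓ, m_ℓ) pairs meeting ℓ ≥ 3 give: ℓ=3 → 7.
Orbitals: 7. Each orbital carries two spin states, so 7 × 2 = 14 states.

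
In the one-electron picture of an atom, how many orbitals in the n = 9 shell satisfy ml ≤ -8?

For n = 9, l ranges over 0 … 8.
The (l, ml) pairs meeting ml ≤ -8 give: l=8 → 1.
Total orbitals: 1.

1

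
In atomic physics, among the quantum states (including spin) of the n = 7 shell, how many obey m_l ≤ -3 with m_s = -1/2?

10

Go through l = 0, …, 6 (the values permitted for n = 7).
The (l, m_l) pairs meeting m_l ≤ -3 give: l=3 → 1; l=4 → 2; l=5 → 3; l=6 → 4.
Orbitals: 1 + 2 + 3 + 4 = 10. With m_s fixed to a single value there is one state per orbital, giving 10 states.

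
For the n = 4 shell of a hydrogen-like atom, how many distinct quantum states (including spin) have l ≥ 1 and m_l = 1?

The n = 4 shell has l = 0 through 3; check each.
Orbitals with l ≥ 1 and m_l = 1, by l: l=1 → 1; l=2 → 1; l=3 → 1.
Orbitals: 1 + 1 + 1 = 3. Each orbital carries two spin states, so 3 × 2 = 6 states.

6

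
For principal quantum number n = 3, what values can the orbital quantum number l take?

0, 1, 2

l is an integer with 0 ≤ l ≤ n−1, so for n = 3: l = 0, 1, 2.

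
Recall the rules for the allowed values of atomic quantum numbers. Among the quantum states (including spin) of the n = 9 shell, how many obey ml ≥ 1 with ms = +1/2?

The (l, ml) pairs meeting ml ≥ 1 give: l=1 → 1; l=2 → 2; l=3 → 3; l=4 → 4; l=5 → 5; l=6 → 6; l=7 → 7; l=8 → 8.
Orbitals: 1 + 2 + 3 + 4 + 5 + 6 + 7 + 8 = 36. With ms fixed to a single value there is one state per orbital, giving 36 states.

36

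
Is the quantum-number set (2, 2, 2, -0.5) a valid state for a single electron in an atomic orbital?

No

The orbital quantum number must satisfy 0 ≤ l ≤ n−1. With n = 2 the allowed l values are 0, 1, so l = 2 is out of range.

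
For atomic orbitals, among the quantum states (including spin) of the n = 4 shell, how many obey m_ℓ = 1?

6

Contributions: ℓ=1 → 1; ℓ=2 → 1; ℓ=3 → 1.
Orbitals: 1 + 1 + 1 = 3. Each orbital carries two spin states, so 3 × 2 = 6 states.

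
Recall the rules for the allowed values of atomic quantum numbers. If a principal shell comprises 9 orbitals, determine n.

n = 3

n² = 9 ⇒ n = 3.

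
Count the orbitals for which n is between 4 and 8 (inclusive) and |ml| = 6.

Go shell by shell, enumerating (l, ml) with |ml| = 6:
n=7 → 2; n=8 → 4.
Total orbitals: 2 + 4 = 6.

6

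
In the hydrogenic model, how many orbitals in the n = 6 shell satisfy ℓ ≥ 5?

11

Contributions: ℓ=5 → 11.
Total orbitals: 11.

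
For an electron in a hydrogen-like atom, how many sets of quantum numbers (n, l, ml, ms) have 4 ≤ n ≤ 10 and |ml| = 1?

168

Per-shell orbital counts meeting the constraint:
n=4 → 6; n=5 → 8; n=6 → 10; n=7 → 12; n=8 → 14; n=9 → 16; n=10 → 18.
Orbitals: 6 + 8 + 10 + 12 + 14 + 16 + 18 = 84. Including both spin states (ms = ±1/2) gives 2 × 84 = 168 states.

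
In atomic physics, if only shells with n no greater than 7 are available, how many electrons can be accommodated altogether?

280

Total orbitals = 1² + 2² + 3² + 4² + 5² + 6² + 7² = 140. Doubling for spin gives 280 electrons.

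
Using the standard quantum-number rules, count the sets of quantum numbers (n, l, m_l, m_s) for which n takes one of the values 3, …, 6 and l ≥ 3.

Count contributing orbitals for each principal shell:
n=4 → 7; n=5 → 16; n=6 → 27.
Orbitals: 7 + 16 + 27 = 50. Including both spin states (m_s = ±1/2) gives 2 × 50 = 100 states.

100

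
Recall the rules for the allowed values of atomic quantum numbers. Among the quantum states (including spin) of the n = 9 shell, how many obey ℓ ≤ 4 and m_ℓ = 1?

Contributions: ℓ=1 → 1; ℓ=2 → 1; ℓ=3 → 1; ℓ=4 → 1.
Orbitals: 1 + 1 + 1 + 1 = 4. Each orbital carries two spin states, so 4 × 2 = 8 states.

8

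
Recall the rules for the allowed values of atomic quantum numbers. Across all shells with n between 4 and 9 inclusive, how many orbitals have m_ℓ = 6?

6

Work shell by shell — for each n, count the (ℓ, m_ℓ) pairs that satisfy m_ℓ = 6:
n=7 → 1; n=8 → 2; n=9 → 3.
Total orbitals: 1 + 2 + 3 = 6.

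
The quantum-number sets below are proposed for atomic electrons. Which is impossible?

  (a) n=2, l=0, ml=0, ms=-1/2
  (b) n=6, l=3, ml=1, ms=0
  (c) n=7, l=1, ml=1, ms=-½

(b)

(b) has ms = 0, but an electron's spin must be ±1/2.
The remaining sets (a), (c) satisfy all four rules.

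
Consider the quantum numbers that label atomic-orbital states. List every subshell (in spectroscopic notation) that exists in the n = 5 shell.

5s, 5p, 5d, 5f, 5g

For n = 5, l runs from 0 to 4. In spectroscopic notation l = 0,1,2,… ↔ s,p,d,f,g,h,i, so the subshells are 5s, 5p, 5d, 5f, 5g.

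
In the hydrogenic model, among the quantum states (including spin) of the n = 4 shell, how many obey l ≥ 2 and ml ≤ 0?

Go through l = 0, …, 3 (the values permitted for n = 4).
Per l-value: l=2 → 3; l=3 → 4.
Orbitals: 3 + 4 = 7. Each orbital carries two spin states, so 7 × 2 = 14 states.

14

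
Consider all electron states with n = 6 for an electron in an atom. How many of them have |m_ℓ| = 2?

16

For n = 6, ℓ ranges over 0 … 5.
Per ℓ-value: ℓ=2 → 2; ℓ=3 → 2; ℓ=4 → 2; ℓ=5 → 2.
Orbitals: 2 + 2 + 2 + 2 = 8. Each orbital carries two spin states, so 8 × 2 = 16 states.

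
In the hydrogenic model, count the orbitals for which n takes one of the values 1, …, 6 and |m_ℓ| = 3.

12

For each n in the range, tally the orbitals obeying |m_ℓ| = 3:
n=4 → 2; n=5 → 4; n=6 → 6.
Total orbitals: 2 + 4 + 6 = 12.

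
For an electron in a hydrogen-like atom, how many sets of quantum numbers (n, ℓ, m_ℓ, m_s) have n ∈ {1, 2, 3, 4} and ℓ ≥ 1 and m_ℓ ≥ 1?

Work shell by shell — for each n, count the (ℓ, m_ℓ) pairs that satisfy ℓ ≥ 1 and m_ℓ ≥ 1:
n=2 → 1; n=3 → 3; n=4 → 6.
Orbitals: 1 + 3 + 6 = 10. Including both spin states (m_s = ±1/2) gives 2 × 10 = 20 states.

20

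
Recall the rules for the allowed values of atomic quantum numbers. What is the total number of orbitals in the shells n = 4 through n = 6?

77

Shell n has n² orbitals: 4²=16 + 5²=25 + 6²=36 = 77 orbitals.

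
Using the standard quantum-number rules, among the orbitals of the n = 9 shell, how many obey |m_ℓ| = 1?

16

Contributions: ℓ=1 → 2; ℓ=2 → 2; ℓ=3 → 2; ℓ=4 → 2; ℓ=5 → 2; ℓ=6 → 2; ℓ=7 → 2; ℓ=8 → 2.
Total orbitals: 2 + 2 + 2 + 2 + 2 + 2 + 2 + 2 = 16.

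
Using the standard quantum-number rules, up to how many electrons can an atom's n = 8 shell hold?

A shell holds 2n² electrons: 2 × 8² = 2 × 64 = 128.

128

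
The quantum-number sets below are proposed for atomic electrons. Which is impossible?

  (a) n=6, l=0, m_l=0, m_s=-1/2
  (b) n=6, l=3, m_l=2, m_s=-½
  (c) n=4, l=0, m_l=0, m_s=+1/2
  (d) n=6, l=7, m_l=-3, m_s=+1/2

(d) has l = 7 ≥ n = 6, violating 0 ≤ l ≤ n−1.
The remaining sets (a), (b), (c) satisfy all four rules.

(d)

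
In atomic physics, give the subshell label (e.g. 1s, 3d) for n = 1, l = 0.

1s

l = 0 corresponds to the letter 's', so the subshell is 1s.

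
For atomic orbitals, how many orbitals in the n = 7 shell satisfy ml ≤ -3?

With n = 7 the allowed l are 0, 1, …, 6.
The (l, ml) pairs meeting ml ≤ -3 give: l=3 → 1; l=4 → 2; l=5 → 3; l=6 → 4.
Total orbitals: 1 + 2 + 3 + 4 = 10.

10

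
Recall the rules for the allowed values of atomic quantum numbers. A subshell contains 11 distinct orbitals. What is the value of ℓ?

ℓ = 5 (h)

2ℓ+1 = 11 gives ℓ = 5.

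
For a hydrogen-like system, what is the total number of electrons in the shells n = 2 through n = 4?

58

Shell n has n² orbitals: 2²=4 + 3²=9 + 4²=16 = 29 orbitals.
Two spin states per orbital: 2 × 29 = 58 electrons.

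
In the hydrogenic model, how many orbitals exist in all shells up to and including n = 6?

Total orbitals = 1² + 2² + 3² + 4² + 5² + 6² = 91.

91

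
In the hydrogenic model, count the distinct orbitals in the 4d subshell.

A subshell has 2l+1 orbitals; with l = 2, that's 5.

5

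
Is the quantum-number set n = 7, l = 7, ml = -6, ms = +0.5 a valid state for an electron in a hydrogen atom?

Invalid

The orbital quantum number must satisfy 0 ≤ l ≤ n−1. With n = 7 the allowed l values are 0, 1, 2, 3, 4, 5, 6, so l = 7 is out of range.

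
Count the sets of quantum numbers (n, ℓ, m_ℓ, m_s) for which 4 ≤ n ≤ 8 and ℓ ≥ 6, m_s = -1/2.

41

Go shell by shell, enumerating (ℓ, m_ℓ) with ℓ ≥ 6:
n=7 → 13; n=8 → 28.
Orbitals: 13 + 28 = 41. With m_s fixed to -1/2 there is one state per orbital, so 41 states.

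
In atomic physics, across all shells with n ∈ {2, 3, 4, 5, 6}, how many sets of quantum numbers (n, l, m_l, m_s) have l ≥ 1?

Work shell by shell — for each n, count the (l, m_l) pairs that satisfy l ≥ 1:
n=2 → 3; n=3 → 8; n=4 → 15; n=5 → 24; n=6 → 35.
Orbitals: 3 + 8 + 15 + 24 + 35 = 85. Including both spin states (m_s = ±1/2) gives 2 × 85 = 170 states.

170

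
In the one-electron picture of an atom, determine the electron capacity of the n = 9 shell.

A shell holds 2n² electrons: 2 × 9² = 2 × 81 = 162.

162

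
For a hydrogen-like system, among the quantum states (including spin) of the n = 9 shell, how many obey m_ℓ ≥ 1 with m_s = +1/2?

36

Orbitals with m_ℓ ≥ 1, by ℓ: ℓ=1 → 1; ℓ=2 → 2; ℓ=3 → 3; ℓ=4 → 4; ℓ=5 → 5; ℓ=6 → 6; ℓ=7 → 7; ℓ=8 → 8.
Orbitals: 1 + 2 + 3 + 4 + 5 + 6 + 7 + 8 = 36. With m_s fixed to a single value there is one state per orbital, giving 36 states.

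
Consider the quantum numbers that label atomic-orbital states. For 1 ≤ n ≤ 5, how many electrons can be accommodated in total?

Total orbitals = 1² + 2² + 3² + 4² + 5² = 55. Doubling for spin gives 110 electrons.

110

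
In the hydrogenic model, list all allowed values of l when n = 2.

0, 1

l is an integer with 0 ≤ l ≤ n−1, so for n = 2: l = 0, 1.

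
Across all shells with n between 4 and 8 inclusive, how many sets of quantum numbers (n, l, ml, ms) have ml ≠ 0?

320

Work shell by shell — for each n, count the (l, ml) pairs that satisfy ml ≠ 0:
n=4 → 12; n=5 → 20; n=6 → 30; n=7 → 42; n=8 → 56.
Orbitals: 12 + 20 + 30 + 42 + 56 = 160. Including both spin states (ms = ±1/2) gives 2 × 160 = 320 states.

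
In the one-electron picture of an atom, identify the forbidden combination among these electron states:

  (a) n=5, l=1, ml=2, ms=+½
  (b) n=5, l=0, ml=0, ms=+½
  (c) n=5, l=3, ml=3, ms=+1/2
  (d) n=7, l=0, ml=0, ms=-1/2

(a)

(a) has |ml| = 2 > l = 1, violating −l ≤ ml ≤ l.
The remaining sets (b), (c), (d) satisfy all four rules.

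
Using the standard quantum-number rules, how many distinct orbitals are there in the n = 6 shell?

36

The n = 6 shell contains n² = 6² = 36 orbitals.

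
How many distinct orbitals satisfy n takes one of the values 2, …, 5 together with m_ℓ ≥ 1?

Treat each shell separately and count matching orbitals:
n=2 → 1; n=3 → 3; n=4 → 6; n=5 → 10.
Total orbitals: 1 + 3 + 6 + 10 = 20.

20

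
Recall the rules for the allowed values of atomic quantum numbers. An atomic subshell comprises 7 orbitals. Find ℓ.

2ℓ+1 = 7 gives ℓ = 3.

ℓ = 3 (f)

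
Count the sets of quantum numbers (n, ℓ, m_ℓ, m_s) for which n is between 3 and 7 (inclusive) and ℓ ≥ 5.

70

Count contributing orbitals for each principal shell:
n=6 → 11; n=7 → 24.
Orbitals: 11 + 24 = 35. Including both spin states (m_s = ±1/2) gives 2 × 35 = 70 states.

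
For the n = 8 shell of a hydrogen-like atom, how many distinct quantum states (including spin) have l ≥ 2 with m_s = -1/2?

Per l-value: l=2 → 5; l=3 → 7; l=4 → 9; l=5 → 11; l=6 → 13; l=7 → 15.
Orbitals: 5 + 7 + 9 + 11 + 13 + 15 = 60. With m_s fixed to a single value there is one state per orbital, giving 60 states.

60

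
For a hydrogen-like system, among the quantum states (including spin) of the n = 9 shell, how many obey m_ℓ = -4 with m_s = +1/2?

Go through ℓ = 0, …, 8 (the values permitted for n = 9).
The (ℓ, m_ℓ) pairs meeting m_ℓ = -4 give: ℓ=4 → 1; ℓ=5 → 1; ℓ=6 → 1; ℓ=7 → 1; ℓ=8 → 1.
Orbitals: 1 + 1 + 1 + 1 + 1 = 5. With m_s fixed to a single value there is one state per orbital, giving 5 states.

5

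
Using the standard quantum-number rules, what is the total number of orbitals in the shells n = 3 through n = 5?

50

Shell n has n² orbitals: 3²=9 + 4²=16 + 5²=25 = 50 orbitals.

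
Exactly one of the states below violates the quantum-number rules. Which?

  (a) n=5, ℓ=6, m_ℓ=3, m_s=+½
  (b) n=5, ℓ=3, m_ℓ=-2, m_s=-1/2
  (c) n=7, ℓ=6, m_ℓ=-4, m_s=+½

(a)

(a) has ℓ = 6 ≥ n = 5, violating 0 ≤ ℓ ≤ n−1.
The remaining sets (b), (c) satisfy all four rules.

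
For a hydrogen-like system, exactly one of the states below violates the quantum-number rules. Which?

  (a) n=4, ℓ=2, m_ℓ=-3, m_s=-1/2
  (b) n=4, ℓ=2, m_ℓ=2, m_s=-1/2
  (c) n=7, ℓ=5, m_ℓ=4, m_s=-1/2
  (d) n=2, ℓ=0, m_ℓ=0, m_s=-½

(a) has |m_ℓ| = 3 > ℓ = 2, violating −ℓ ≤ m_ℓ ≤ ℓ.
The remaining sets (b), (c), (d) satisfy all four rules.

(a)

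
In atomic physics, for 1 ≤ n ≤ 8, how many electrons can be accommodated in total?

Total orbitals = 1² + 2² + 3² + 4² + 5² + 6² + 7² + 8² = 204. Doubling for spin gives 408 electrons.

408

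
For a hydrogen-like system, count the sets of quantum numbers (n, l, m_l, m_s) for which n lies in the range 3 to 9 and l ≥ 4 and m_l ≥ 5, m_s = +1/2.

Work shell by shell — for each n, count the (l, m_l) pairs that satisfy l ≥ 4 and m_l ≥ 5:
n=6 → 1; n=7 → 3; n=8 → 6; n=9 → 10.
Orbitals: 1 + 3 + 6 + 10 = 20. With m_s fixed to +1/2 there is one state per orbital, so 20 states.

20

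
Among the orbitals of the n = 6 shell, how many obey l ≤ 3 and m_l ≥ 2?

With n = 6 the allowed l are 0, 1, …, 5.
The (l, m_l) pairs meeting l ≤ 3 and m_l ≥ 2 give: l=2 → 1; l=3 → 2.
Total orbitals: 1 + 2 = 3.

3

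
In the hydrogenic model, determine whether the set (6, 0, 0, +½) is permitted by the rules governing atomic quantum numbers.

Valid

n = 6 is a positive integer. l = 0 satisfies 0 ≤ l ≤ n−1 = 5. m_l = 0 lies in the range −l … +l (here 0). m_s = +1/2 is one of ±1/2.
All four constraints are satisfied.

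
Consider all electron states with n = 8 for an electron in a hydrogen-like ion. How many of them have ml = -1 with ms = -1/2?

7

Per l-value: l=1 → 1; l=2 → 1; l=3 → 1; l=4 → 1; l=5 → 1; l=6 → 1; l=7 → 1.
Orbitals: 1 + 1 + 1 + 1 + 1 + 1 + 1 = 7. With ms fixed to a single value there is one state per orbital, giving 7 states.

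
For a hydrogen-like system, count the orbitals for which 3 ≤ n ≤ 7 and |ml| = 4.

Count contributing orbitals for each principal shell:
n=5 → 2; n=6 → 4; n=7 → 6.
Total orbitals: 2 + 4 + 6 = 12.

12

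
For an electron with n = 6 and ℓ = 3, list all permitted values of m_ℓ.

m_ℓ takes every integer from −ℓ to +ℓ. With ℓ = 3 that gives the 7 values -3, -2, -1, 0, 1, 2, 3.

-3, -2, -1, 0, 1, 2, 3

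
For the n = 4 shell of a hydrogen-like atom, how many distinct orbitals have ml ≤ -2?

For n = 4, l ranges over 0 … 3.
Contributions: l=2 → 1; l=3 → 2.
Total orbitals: 1 + 2 = 3.

3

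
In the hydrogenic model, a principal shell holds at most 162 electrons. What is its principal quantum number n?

2n² = 162 ⇒ n² = 81 ⇒ n = 9.

n = 9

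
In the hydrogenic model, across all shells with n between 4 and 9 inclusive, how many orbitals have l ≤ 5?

Work shell by shell — for each n, count the (l, ml) pairs that satisfy l ≤ 5:
n=4 → 16; n=5 → 25; n=6 → 36; n=7 → 36; n=8 → 36; n=9 → 36.
Total orbitals: 16 + 25 + 36 + 36 + 36 + 36 = 185.

185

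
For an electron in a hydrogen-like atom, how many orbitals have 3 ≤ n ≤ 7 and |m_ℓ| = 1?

40

For each n in the range, tally the orbitals obeying |m_ℓ| = 1:
n=3 → 4; n=4 → 6; n=5 → 8; n=6 → 10; n=7 → 12.
Total orbitals: 4 + 6 + 8 + 10 + 12 = 40.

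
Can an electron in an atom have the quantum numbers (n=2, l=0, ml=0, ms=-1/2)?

Yes

n = 2 is a positive integer. l = 0 satisfies 0 ≤ l ≤ n−1 = 1. ml = 0 lies in the range −l … +l (here 0). ms = -1/2 is one of ±1/2.
All four constraints are satisfied.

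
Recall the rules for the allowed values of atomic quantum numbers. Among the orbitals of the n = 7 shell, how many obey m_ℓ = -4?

Go through ℓ = 0, …, 6 (the values permitted for n = 7).
The (ℓ, m_ℓ) pairs meeting m_ℓ = -4 give: ℓ=4 → 1; ℓ=5 → 1; ℓ=6 → 1.
Total orbitals: 1 + 1 + 1 = 3.

3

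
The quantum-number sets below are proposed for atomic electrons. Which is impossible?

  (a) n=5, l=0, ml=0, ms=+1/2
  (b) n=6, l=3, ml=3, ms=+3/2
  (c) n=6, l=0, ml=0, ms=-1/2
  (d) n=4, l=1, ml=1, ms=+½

(b)

(b) has ms = +3/2, but an electron's spin must be ±1/2.
The remaining sets (a), (c), (d) satisfy all four rules.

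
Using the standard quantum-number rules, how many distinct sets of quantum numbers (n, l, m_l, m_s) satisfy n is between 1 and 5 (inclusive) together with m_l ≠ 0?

For each n in the range, tally the orbitals obeying m_l ≠ 0:
n=2 → 2; n=3 → 6; n=4 → 12; n=5 → 20.
Orbitals: 2 + 6 + 12 + 20 = 40. Including both spin states (m_s = ±1/2) gives 2 × 40 = 80 states.

80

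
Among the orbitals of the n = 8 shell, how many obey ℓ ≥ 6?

With n = 8 the allowed ℓ are 0, 1, …, 7.
Contributions: ℓ=6 → 13; ℓ=7 → 15.
Total orbitals: 13 + 15 = 28.

28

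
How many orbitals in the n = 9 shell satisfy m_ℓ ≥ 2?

With n = 9 the allowed ℓ are 0, 1, …, 8.
Orbitals with m_ℓ ≥ 2, by ℓ: ℓ=2 → 1; ℓ=3 → 2; ℓ=4 → 3; ℓ=5 → 4; ℓ=6 → 5; ℓ=7 → 6; ℓ=8 → 7.
Total orbitals: 1 + 2 + 3 + 4 + 5 + 6 + 7 = 28.

28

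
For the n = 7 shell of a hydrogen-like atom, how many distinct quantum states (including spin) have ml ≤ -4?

12

With n = 7 the allowed l are 0, 1, …, 6.
Contributions: l=4 → 1; l=5 → 2; l=6 → 3.
Orbitals: 1 + 2 + 3 = 6. Each orbital carries two spin states, so 6 × 2 = 12 states.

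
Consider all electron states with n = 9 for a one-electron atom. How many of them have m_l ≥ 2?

56

Per l-value: l=2 → 1; l=3 → 2; l=4 → 3; l=5 → 4; l=6 → 5; l=7 → 6; l=8 → 7.
Orbitals: 1 + 2 + 3 + 4 + 5 + 6 + 7 = 28. Each orbital carries two spin states, so 28 × 2 = 56 states.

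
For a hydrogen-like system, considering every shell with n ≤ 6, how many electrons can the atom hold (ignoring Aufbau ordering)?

182

Total orbitals = 1² + 2² + 3² + 4² + 5² + 6² = 91. Doubling for spin gives 182 electrons.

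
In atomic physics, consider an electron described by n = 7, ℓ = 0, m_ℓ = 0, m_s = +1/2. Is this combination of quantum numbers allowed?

n = 7 is a positive integer. ℓ = 0 satisfies 0 ≤ ℓ ≤ n−1 = 6. m_ℓ = 0 lies in the range −ℓ … +ℓ (here 0). m_s = +1/2 is one of ±1/2.
All four constraints are satisfied.

Allowed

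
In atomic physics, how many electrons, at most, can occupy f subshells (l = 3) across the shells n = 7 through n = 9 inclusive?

An f subshell (l = 3) exists for every n ≥ 4, so shells n = 7, 8, 9 each contribute one — 3 subshells.
Since each f subshell holds 2(2·3+1) = 14 electrons, the total is 3 × 14 = 42.

42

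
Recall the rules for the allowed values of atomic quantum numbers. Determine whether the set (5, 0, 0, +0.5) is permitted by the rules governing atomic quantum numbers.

Valid

n = 5 is a positive integer. l = 0 satisfies 0 ≤ l ≤ n−1 = 4. ml = 0 lies in the range −l … +l (here 0). ms = +1/2 is one of ±1/2.
All four constraints are satisfied.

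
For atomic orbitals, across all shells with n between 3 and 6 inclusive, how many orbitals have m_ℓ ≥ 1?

Count contributing orbitals for each principal shell:
n=3 → 3; n=4 → 6; n=5 → 10; n=6 → 15.
Total orbitals: 3 + 6 + 10 + 15 = 34.

34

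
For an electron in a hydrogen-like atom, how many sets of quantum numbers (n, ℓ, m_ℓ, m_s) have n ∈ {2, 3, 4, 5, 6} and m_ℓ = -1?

30

Count contributing orbitals for each principal shell:
n=2 → 1; n=3 → 2; n=4 → 3; n=5 → 4; n=6 → 5.
Orbitals: 1 + 2 + 3 + 4 + 5 = 15. Including both spin states (m_s = ±1/2) gives 2 × 15 = 30 states.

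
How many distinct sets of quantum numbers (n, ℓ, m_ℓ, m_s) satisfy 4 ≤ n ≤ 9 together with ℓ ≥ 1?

Count contributing orbitals for each principal shell:
n=4 → 15; n=5 → 24; n=6 → 35; n=7 → 48; n=8 → 63; n=9 → 80.
Orbitals: 15 + 24 + 35 + 48 + 63 + 80 = 265. Including both spin states (m_s = ±1/2) gives 2 × 265 = 530 states.

530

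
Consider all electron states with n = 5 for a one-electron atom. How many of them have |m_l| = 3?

With n = 5 the allowed l are 0, 1, …, 4.
Contributions: l=3 → 2; l=4 → 2.
Orbitals: 2 + 2 = 4. Each orbital carries two spin states, so 4 × 2 = 8 states.

8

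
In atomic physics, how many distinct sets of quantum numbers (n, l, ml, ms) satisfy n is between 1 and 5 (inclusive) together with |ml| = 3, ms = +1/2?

6

Work shell by shell — for each n, count the (l, ml) pairs that satisfy |ml| = 3:
n=4 → 2; n=5 → 4.
Orbitals: 2 + 4 = 6. With ms fixed to +1/2 there is one state per orbital, so 6 states.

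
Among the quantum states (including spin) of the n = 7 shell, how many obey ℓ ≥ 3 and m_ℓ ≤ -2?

For n = 7, ℓ ranges over 0 … 6.
Per ℓ-value: ℓ=3 → 2; ℓ=4 → 3; ℓ=5 → 4; ℓ=6 → 5.
Orbitals: 2 + 3 + 4 + 5 = 14. Each orbital carries two spin states, so 14 × 2 = 28 states.

28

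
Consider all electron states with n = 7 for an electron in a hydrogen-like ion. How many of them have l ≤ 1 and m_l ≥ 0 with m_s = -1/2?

For n = 7, l ranges over 0 … 6.
Contributions: l=0 → 1; l=1 → 2.
Orbitals: 1 + 2 = 3. With m_s fixed to a single value there is one state per orbital, giving 3 states.

3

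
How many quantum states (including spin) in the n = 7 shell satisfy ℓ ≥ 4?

66

For n = 7, ℓ ranges over 0 … 6.
Orbitals with ℓ ≥ 4, by ℓ: ℓ=4 → 9; ℓ=5 → 11; ℓ=6 → 13.
Orbitals: 9 + 11 + 13 = 33. Each orbital carries two spin states, so 33 × 2 = 66 states.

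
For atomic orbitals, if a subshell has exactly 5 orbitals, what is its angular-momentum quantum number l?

l = 2

2l+1 = 5 gives l = 2.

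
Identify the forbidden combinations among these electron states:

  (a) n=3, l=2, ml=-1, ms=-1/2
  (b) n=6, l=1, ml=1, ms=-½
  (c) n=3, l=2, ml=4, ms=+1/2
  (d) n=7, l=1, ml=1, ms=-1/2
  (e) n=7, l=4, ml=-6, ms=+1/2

(c) and (e)

(c) has |ml| = 4 > l = 2, violating −l ≤ ml ≤ l.
(e) has |ml| = 6 > l = 4, violating −l ≤ ml ≤ l.
The remaining sets (a), (b), (d) satisfy all four rules.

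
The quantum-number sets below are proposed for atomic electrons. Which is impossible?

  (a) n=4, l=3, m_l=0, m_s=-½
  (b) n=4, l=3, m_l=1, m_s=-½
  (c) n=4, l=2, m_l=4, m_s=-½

(c) has |m_l| = 4 > l = 2, violating −l ≤ m_l ≤ l.
The remaining sets (a), (b) satisfy all four rules.

(c)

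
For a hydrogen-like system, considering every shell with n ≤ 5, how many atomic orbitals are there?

55

Total orbitals = 1² + 2² + 3² + 4² + 5² = 55.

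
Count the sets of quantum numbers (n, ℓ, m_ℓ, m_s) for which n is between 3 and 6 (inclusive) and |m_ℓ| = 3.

24

Go shell by shell, enumerating (ℓ, m_ℓ) with |m_ℓ| = 3:
n=4 → 2; n=5 → 4; n=6 → 6.
Orbitals: 2 + 4 + 6 = 12. Including both spin states (m_s = ±1/2) gives 2 × 12 = 24 states.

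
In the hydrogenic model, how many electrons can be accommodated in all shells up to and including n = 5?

Total orbitals = 1² + 2² + 3² + 4² + 5² = 55. Doubling for spin gives 110 electrons.

110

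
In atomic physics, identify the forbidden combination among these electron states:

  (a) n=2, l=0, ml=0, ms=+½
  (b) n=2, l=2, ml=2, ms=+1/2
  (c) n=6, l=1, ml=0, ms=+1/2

(b)

(b) has l = 2 ≥ n = 2, violating 0 ≤ l ≤ n−1.
The remaining sets (a), (c) satisfy all four rules.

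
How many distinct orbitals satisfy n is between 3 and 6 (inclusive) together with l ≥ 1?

82

Per-shell orbital counts meeting the constraint:
n=3 → 8; n=4 → 15; n=5 → 24; n=6 → 35.
Total orbitals: 8 + 15 + 24 + 35 = 82.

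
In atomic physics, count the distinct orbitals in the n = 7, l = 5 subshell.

A subshell has 2l+1 orbitals; with l = 5, that's 11.

11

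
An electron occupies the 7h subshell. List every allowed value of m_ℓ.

-5, -4, -3, -2, -1, 0, 1, 2, 3, 4, 5

The 7h subshell has ℓ = 5, and m_ℓ takes every integer from −ℓ to +ℓ. With ℓ = 5 that gives the 11 values -5, -4, -3, -2, -1, 0, 1, 2, 3, 4, 5.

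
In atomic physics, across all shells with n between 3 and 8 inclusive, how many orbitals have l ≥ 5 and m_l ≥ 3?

22

Go shell by shell, enumerating (l, m_l) with l ≥ 5 and m_l ≥ 3:
n=6 → 3; n=7 → 7; n=8 → 12.
Total orbitals: 3 + 7 + 12 = 22.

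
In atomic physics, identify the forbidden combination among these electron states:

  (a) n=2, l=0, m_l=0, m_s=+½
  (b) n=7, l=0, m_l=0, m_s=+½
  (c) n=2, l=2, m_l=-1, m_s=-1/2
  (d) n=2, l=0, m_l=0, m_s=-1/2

(c) has l = 2 ≥ n = 2, violating 0 ≤ l ≤ n−1.
The remaining sets (a), (b), (d) satisfy all four rules.

(c)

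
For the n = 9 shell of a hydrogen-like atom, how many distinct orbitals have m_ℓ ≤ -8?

With n = 9 the allowed ℓ are 0, 1, …, 8.
The (ℓ, m_ℓ) pairs meeting m_ℓ ≤ -8 give: ℓ=8 → 1.
Total orbitals: 1.

1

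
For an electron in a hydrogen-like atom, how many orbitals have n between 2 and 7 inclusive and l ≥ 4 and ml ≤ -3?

16

For each n in the range, tally the orbitals obeying l ≥ 4 and ml ≤ -3:
n=5 → 2; n=6 → 5; n=7 → 9.
Total orbitals: 2 + 5 + 9 = 16.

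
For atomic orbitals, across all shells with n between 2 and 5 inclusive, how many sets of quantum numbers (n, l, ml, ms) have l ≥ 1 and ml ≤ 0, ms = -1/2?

30

Work shell by shell — for each n, count the (l, ml) pairs that satisfy l ≥ 1 and ml ≤ 0:
n=2 → 2; n=3 → 5; n=4 → 9; n=5 → 14.
Orbitals: 2 + 5 + 9 + 14 = 30. With ms fixed to -1/2 there is one state per orbital, so 30 states.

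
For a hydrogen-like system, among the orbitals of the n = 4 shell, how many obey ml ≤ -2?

With n = 4 the allowed l are 0, 1, …, 3.
Orbitals with ml ≤ -2, by l: l=2 → 1; l=3 → 2.
Total orbitals: 1 + 2 = 3.

3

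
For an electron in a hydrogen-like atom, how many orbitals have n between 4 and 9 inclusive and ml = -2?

27

Work shell by shell — for each n, count the (l, ml) pairs that satisfy ml = -2:
n=4 → 2; n=5 → 3; n=6 → 4; n=7 → 5; n=8 → 6; n=9 → 7.
Total orbitals: 2 + 3 + 4 + 5 + 6 + 7 = 27.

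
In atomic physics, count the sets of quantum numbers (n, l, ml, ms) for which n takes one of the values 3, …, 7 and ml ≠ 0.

Treat each shell separately and count matching orbitals:
n=3 → 6; n=4 → 12; n=5 → 20; n=6 → 30; n=7 → 42.
Orbitals: 6 + 12 + 20 + 30 + 42 = 110. Including both spin states (ms = ±1/2) gives 2 × 110 = 220 states.

220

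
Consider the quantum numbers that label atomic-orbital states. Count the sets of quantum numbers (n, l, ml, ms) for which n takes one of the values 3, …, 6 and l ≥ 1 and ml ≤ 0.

96

Count contributing orbitals for each principal shell:
n=3 → 5; n=4 → 9; n=5 → 14; n=6 → 20.
Orbitals: 5 + 9 + 14 + 20 = 48. Including both spin states (ms = ±1/2) gives 2 × 48 = 96 states.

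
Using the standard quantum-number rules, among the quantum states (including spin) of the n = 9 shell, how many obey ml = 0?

The n = 9 shell has l = 0 through 8; check each.
Contributions: l=0 → 1; l=1 → 1; l=2 → 1; l=3 → 1; l=4 → 1; l=5 → 1; l=6 → 1; l=7 → 1; l=8 → 1.
Orbitals: 1 + 1 + 1 + 1 + 1 + 1 + 1 + 1 + 1 = 9. Each orbital carries two spin states, so 9 × 2 = 18 states.

18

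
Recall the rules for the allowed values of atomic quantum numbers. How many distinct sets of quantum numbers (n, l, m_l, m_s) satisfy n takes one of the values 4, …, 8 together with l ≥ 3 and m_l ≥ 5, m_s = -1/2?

10

Go shell by shell, enumerating (l, m_l) with l ≥ 3 and m_l ≥ 5:
n=6 → 1; n=7 → 3; n=8 → 6.
Orbitals: 1 + 3 + 6 = 10. With m_s fixed to -1/2 there is one state per orbital, so 10 states.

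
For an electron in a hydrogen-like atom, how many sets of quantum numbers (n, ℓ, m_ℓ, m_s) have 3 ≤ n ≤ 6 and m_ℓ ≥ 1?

Go shell by shell, enumerating (ℓ, m_ℓ) with m_ℓ ≥ 1:
n=3 → 3; n=4 → 6; n=5 → 10; n=6 → 15.
Orbitals: 3 + 6 + 10 + 15 = 34. Including both spin states (m_s = ±1/2) gives 2 × 34 = 68 states.

68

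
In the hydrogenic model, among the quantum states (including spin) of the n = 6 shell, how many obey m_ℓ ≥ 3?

With n = 6 the allowed ℓ are 0, 1, …, 5.
Per ℓ-value: ℓ=3 → 1; ℓ=4 → 2; ℓ=5 → 3.
Orbitals: 1 + 2 + 3 = 6. Each orbital carries two spin states, so 6 × 2 = 12 states.

12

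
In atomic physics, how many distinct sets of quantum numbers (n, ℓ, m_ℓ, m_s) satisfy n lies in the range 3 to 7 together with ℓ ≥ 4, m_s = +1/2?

62

For each n in the range, tally the orbitals obeying ℓ ≥ 4:
n=5 → 9; n=6 → 20; n=7 → 33.
Orbitals: 9 + 20 + 33 = 62. With m_s fixed to +1/2 there is one state per orbital, so 62 states.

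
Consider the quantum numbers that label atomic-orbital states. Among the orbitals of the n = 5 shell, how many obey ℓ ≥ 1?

24

Per ℓ-value: ℓ=1 → 3; ℓ=2 → 5; ℓ=3 → 7; ℓ=4 → 9.
Total orbitals: 3 + 5 + 7 + 9 = 24.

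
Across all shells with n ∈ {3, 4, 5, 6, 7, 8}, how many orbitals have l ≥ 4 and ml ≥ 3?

Work shell by shell — for each n, count the (l, ml) pairs that satisfy l ≥ 4 and ml ≥ 3:
n=5 → 2; n=6 → 5; n=7 → 9; n=8 → 14.
Total orbitals: 2 + 5 + 9 + 14 = 30.

30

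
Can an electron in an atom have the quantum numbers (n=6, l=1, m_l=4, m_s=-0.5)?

The magnetic quantum number must satisfy −l ≤ m_l ≤ l. With l = 1, m_l can only be -1, 0, 1, so m_l = 4 is forbidden.

No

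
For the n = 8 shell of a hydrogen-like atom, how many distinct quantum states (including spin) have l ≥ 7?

With n = 8 the allowed l are 0, 1, …, 7.
Contributions: l=7 → 15.
Orbitals: 15. Each orbital carries two spin states, so 15 × 2 = 30 states.

30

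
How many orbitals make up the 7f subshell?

A subshell has 2l+1 orbitals; with l = 3, that's 7.

7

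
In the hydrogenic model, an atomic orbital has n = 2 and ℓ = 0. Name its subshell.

2s

ℓ = 0 corresponds to the letter 's', so the subshell is 2s.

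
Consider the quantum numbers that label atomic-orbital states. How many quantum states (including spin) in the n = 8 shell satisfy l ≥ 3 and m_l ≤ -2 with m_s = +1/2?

The n = 8 shell has l = 0 through 7; check each.
Contributions: l=3 → 2; l=4 → 3; l=5 → 4; l=6 → 5; l=7 → 6.
Orbitals: 2 + 3 + 4 + 5 + 6 = 20. With m_s fixed to a single value there is one state per orbital, giving 20 states.

20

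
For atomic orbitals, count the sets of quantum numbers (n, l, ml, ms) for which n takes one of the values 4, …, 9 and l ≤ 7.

Treat each shell separately and count matching orbitals:
n=4 → 16; n=5 → 25; n=6 → 36; n=7 → 49; n=8 → 64; n=9 → 64.
Orbitals: 16 + 25 + 36 + 49 + 64 + 64 = 254. Including both spin states (ms = ±1/2) gives 2 × 254 = 508 states.

508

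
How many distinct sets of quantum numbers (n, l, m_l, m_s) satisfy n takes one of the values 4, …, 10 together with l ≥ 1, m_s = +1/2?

Go shell by shell, enumerating (l, m_l) with l ≥ 1:
n=4 → 15; n=5 → 24; n=6 → 35; n=7 → 48; n=8 → 63; n=9 → 80; n=10 → 99.
Orbitals: 15 + 24 + 35 + 48 + 63 + 80 + 99 = 364. With m_s fixed to +1/2 there is one state per orbital, so 364 states.

364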